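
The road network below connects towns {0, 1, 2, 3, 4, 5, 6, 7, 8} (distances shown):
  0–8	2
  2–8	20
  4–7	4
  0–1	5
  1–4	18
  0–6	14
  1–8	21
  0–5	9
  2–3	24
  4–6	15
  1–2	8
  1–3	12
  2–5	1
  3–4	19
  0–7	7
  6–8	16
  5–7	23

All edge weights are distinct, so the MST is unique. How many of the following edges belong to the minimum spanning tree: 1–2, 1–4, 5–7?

1

Sort edges by weight, then run Kruskal:
2–5 (1): add — endpoints in different components.
0–8 (2): add — endpoints in different components.
4–7 (4): add — endpoints in different components.
0–1 (5): add — endpoints in different components.
0–7 (7): add — endpoints in different components.
1–2 (8): add — endpoints in different components.
0–5 (9): skip — 0 and 5 already connected.
1–3 (12): add — endpoints in different components.
0–6 (14): add — endpoints in different components.
MST edge set: {2–5, 0–8, 4–7, 0–1, 0–7, 1–2, 1–3, 0–6}.
Of the listed edges, {1–2} are in the MST → 1.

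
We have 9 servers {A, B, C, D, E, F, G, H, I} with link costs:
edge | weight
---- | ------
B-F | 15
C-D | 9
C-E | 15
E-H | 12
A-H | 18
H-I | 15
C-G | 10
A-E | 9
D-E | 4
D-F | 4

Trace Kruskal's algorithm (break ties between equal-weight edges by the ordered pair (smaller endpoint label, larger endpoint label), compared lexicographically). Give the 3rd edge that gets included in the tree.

Kruskal's algorithm — process edges by increasing weight (ties by edge label):
D-E (4): add — endpoints in different components.
D-F (4): add — endpoints in different components.
A-E (9): add — endpoints in different components.
C-D (9): add — endpoints in different components.
C-G (10): add — endpoints in different components.
E-H (12): add — endpoints in different components.
B-F (15): add — endpoints in different components.
C-E (15): skip — C and E already connected.
H-I (15): add — endpoints in different components.
The 3rd edge added is A-E.

A-E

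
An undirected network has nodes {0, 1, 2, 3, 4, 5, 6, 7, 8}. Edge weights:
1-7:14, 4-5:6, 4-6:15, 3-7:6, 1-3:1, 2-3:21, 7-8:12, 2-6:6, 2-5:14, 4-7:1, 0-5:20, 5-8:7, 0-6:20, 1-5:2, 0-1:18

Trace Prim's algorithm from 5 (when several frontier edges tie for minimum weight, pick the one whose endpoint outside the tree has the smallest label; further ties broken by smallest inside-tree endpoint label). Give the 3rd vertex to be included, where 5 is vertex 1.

3

Prim's algorithm from 5:
Step 1: cheapest edge leaving the tree is 1-5 (2); add 1.
Step 2: cheapest edge leaving the tree is 1-3 (1); add 3.
Step 3: cheapest edge leaving the tree is 4-5 (6); add 4.
Step 4: cheapest edge leaving the tree is 4-7 (1); add 7.
Step 5: cheapest edge leaving the tree is 5-8 (7); add 8.
Step 6: cheapest edge leaving the tree is 2-5 (14); add 2.
Step 7: cheapest edge leaving the tree is 2-6 (6); add 6.
Step 8: cheapest edge leaving the tree is 0-1 (18); add 0.
Vertex order: 5, 1, 3, 4, 7, 8, 2, 6, 0. The 3rd vertex is 3.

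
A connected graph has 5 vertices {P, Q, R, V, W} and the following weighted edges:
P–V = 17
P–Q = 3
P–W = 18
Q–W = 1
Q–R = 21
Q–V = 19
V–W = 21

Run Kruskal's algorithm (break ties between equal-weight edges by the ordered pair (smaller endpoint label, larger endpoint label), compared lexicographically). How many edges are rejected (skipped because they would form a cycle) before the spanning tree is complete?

2

Sort edges by weight, then run Kruskal:
Q–W (1): add. Components now {P} {Q,W} {V} {R}
P–Q (3): add. Components now {P,Q,W} {V} {R}
P–V (17): add. Components now {P,Q,V,W} {R}
P–W (18): skip — P and W already connected.
Q–V (19): skip — Q and V already connected.
Q–R (21): add. Components now {P,Q,R,V,W}
Edges rejected before the tree was complete: 2.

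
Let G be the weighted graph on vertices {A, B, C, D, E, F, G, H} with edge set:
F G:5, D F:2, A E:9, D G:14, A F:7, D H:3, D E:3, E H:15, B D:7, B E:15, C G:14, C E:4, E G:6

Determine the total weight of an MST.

Sort edges by weight, then run Kruskal:
D F (2): add — endpoints in different components.
D E (3): add — endpoints in different components.
D H (3): add — endpoints in different components.
C E (4): add — endpoints in different components.
F G (5): add — endpoints in different components.
E G (6): skip — E and G already connected.
A F (7): add — endpoints in different components.
B D (7): add — endpoints in different components.
MST edges: D F, D E, D H, C E, F G, A F, B D; total weight 2+3+3+4+5+7+7 = 31.

31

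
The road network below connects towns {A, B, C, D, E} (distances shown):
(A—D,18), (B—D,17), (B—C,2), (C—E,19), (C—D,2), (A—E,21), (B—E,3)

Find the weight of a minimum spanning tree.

25

Kruskal: consider edges lightest-first.
B—C (2): add. Components now {A} {B,C} {D} {E}
C—D (2): add. Components now {A} {B,C,D} {E}
B—E (3): add. Components now {A} {B,C,D,E}
B—D (17): skip — B and D already connected.
A—D (18): add. Components now {A,B,C,D,E}
MST edges: B—C, C—D, B—E, A—D; total weight 2+2+3+18 = 25.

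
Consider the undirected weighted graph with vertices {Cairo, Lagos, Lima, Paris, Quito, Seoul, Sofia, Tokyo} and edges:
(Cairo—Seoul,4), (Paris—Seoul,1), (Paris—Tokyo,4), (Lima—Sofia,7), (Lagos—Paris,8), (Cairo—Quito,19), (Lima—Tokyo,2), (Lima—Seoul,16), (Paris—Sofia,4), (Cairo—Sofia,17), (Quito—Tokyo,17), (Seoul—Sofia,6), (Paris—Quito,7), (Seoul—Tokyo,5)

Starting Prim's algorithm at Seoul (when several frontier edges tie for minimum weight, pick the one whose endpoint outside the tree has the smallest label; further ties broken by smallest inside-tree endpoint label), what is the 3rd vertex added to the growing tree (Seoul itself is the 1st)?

Cairo

Prim's algorithm from Seoul:
Step 1: frontier [Paris—Seoul 1, Cairo—Seoul 4, Seoul—Tokyo 5, Seoul—Sofia 6, Lima—Seoul 16] → take Paris—Seoul (1); add Paris.
Step 2: frontier [Paris—Sofia 4, Paris—Tokyo 4, Paris—Quito 7, Lagos—Paris 8, Cairo—Seoul 4, Seoul—Tokyo 5, Seoul—Sofia 6, Lima—Seoul 16] → take Cairo—Seoul (4); add Cairo.
Step 3: frontier [Cairo—Sofia 17, Cairo—Quito 19, Paris—Sofia 4, Paris—Tokyo 4, Paris—Quito 7, Lagos—Paris 8, Seoul—Tokyo 5, Seoul—Sofia 6, Lima—Seoul 16] → take Paris—Sofia (4); add Sofia.
Step 4: frontier [Cairo—Quito 19, Paris—Tokyo 4, Paris—Quito 7, Lagos—Paris 8, Seoul—Tokyo 5, Lima—Seoul 16, Lima—Sofia 7] → take Paris—Tokyo (4); add Tokyo.
Step 5: frontier [Cairo—Quito 19, Paris—Quito 7, Lagos—Paris 8, Lima—Seoul 16, Lima—Sofia 7, Lima—Tokyo 2, Quito—Tokyo 17] → take Lima—Tokyo (2); add Lima.
Step 6: frontier [Cairo—Quito 19, Paris—Quito 7, Lagos—Paris 8, Quito—Tokyo 17] → take Paris—Quito (7); add Quito.
Step 7: frontier [Lagos—Paris 8] → take Lagos—Paris (8); add Lagos.
Vertex order: Seoul, Paris, Cairo, Sofia, Tokyo, Lima, Quito, Lagos. The 3rd vertex is Cairo.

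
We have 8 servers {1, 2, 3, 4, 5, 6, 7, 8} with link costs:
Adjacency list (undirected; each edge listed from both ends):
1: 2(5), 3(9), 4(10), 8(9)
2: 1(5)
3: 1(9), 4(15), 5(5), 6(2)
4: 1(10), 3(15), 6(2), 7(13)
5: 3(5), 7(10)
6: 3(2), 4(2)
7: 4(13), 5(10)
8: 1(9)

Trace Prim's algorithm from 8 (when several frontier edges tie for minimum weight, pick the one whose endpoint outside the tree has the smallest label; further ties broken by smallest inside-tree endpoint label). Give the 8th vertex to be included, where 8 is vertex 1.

Grow the tree from 8 using Prim:
Step 1: frontier [1—8 9] → take 1—8 (9); add 1.
Step 2: frontier [1—2 5, 1—3 9, 1—4 10] → take 1—2 (5); add 2.
Step 3: frontier [1—3 9, 1—4 10] → take 1—3 (9); add 3.
Step 4: frontier [1—4 10, 3—6 2, 3—5 5, 3—4 15] → take 3—6 (2); add 6.
Step 5: frontier [1—4 10, 3—5 5, 3—4 15, 4—6 2] → take 4—6 (2); add 4.
Step 6: frontier [3—5 5, 4—7 13] → take 3—5 (5); add 5.
Step 7: frontier [4—7 13, 5—7 10] → take 5—7 (10); add 7.
Vertex order: 8, 1, 2, 3, 6, 4, 5, 7. The 8th vertex is 7.

7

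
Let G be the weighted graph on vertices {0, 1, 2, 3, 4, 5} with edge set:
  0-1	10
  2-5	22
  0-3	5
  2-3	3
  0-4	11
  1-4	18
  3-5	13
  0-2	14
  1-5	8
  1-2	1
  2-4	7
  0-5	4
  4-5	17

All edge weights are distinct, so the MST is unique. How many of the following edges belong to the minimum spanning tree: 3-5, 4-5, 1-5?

Sort edges by weight, then run Kruskal:
1-2 (1): add — endpoints in different components.
2-3 (3): add — endpoints in different components.
0-5 (4): add — endpoints in different components.
0-3 (5): add — endpoints in different components.
2-4 (7): add — endpoints in different components.
MST edge set: {1-2, 2-3, 0-5, 0-3, 2-4}.
Of the listed edges, {} are in the MST → 0.

0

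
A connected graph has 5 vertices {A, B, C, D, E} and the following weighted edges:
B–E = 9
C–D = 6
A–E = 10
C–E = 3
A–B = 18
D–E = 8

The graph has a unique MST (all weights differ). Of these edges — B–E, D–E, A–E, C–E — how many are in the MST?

3

Sort edges by weight, then run Kruskal:
C–E (3): add — endpoints in different components.
C–D (6): add — endpoints in different components.
D–E (8): skip — D and E already connected.
B–E (9): add — endpoints in different components.
A–E (10): add — endpoints in different components.
MST edge set: {C–E, C–D, B–E, A–E}.
Of the listed edges, {B–E, A–E, C–E} are in the MST → 3.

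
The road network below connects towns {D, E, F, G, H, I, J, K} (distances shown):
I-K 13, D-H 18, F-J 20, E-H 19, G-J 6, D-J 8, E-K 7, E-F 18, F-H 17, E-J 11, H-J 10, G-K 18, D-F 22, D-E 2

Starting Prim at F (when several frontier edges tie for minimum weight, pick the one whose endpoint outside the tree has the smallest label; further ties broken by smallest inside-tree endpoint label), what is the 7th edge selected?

I-K

Prim, starting at F.
Step 1: frontier [F-H 17, E-F 18, F-J 20, D-F 22] → take F-H (17); add H.
Step 2: frontier [E-F 18, F-J 20, D-F 22, H-J 10, D-H 18, E-H 19] → take H-J (10); add J.
Step 3: frontier [E-F 18, D-F 22, D-H 18, E-H 19, G-J 6, D-J 8, E-J 11] → take G-J (6); add G.
Step 4: frontier [E-F 18, D-F 22, G-K 18, D-H 18, E-H 19, D-J 8, E-J 11] → take D-J (8); add D.
Step 5: frontier [D-E 2, E-F 18, G-K 18, E-H 19, E-J 11] → take D-E (2); add E.
Step 6: frontier [E-K 7, G-K 18] → take E-K (7); add K.
Step 7: frontier [I-K 13] → take I-K (13); add I.
The 7th edge added is I-K.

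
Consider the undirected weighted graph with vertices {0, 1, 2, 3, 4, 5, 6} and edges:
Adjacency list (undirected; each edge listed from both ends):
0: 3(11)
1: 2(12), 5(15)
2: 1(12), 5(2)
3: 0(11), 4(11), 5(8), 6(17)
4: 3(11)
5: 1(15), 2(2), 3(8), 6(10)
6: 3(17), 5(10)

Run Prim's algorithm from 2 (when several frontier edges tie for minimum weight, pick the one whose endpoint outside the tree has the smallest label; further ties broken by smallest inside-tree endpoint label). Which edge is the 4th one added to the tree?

Grow the tree from 2 using Prim:
Step 1: frontier [2 5 2, 1 2 12] → take 2 5 (2); add 5.
Step 2: frontier [1 2 12, 3 5 8, 5 6 10, 1 5 15] → take 3 5 (8); add 3.
Step 3: frontier [1 2 12, 0 3 11, 3 4 11, 3 6 17, 5 6 10, 1 5 15] → take 5 6 (10); add 6.
Step 4: frontier [1 2 12, 0 3 11, 3 4 11, 1 5 15] → take 0 3 (11); add 0.
Step 5: frontier [1 2 12, 3 4 11, 1 5 15] → take 3 4 (11); add 4.
Step 6: frontier [1 2 12, 1 5 15] → take 1 2 (12); add 1.
The 4th edge added is 0 3.

0-3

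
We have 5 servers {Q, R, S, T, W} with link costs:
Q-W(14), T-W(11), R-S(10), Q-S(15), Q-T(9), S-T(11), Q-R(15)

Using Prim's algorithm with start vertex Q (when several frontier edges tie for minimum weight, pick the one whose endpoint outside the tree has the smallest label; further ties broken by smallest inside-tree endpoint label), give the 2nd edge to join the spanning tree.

Prim, starting at Q.
Step 1: frontier [Q-T 9, Q-W 14, Q-R 15, Q-S 15] → take Q-T (9); add T.
Step 2: frontier [Q-W 14, Q-R 15, Q-S 15, S-T 11, T-W 11] → take S-T (11); add S.
Step 3: frontier [Q-W 14, Q-R 15, R-S 10, T-W 11] → take R-S (10); add R.
Step 4: frontier [Q-W 14, T-W 11] → take T-W (11); add W.
The 2nd edge added is S-T.

S-T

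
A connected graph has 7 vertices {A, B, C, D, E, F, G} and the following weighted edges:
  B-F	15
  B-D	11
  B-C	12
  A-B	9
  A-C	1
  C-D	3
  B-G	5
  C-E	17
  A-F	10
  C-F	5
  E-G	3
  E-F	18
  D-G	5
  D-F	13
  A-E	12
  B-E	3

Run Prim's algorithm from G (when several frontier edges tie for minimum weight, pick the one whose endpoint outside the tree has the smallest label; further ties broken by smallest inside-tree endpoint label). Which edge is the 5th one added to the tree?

Prim, starting at G.
Step 1: cheapest edge leaving the tree is E-G (3); add E.
Step 2: cheapest edge leaving the tree is B-E (3); add B.
Step 3: cheapest edge leaving the tree is D-G (5); add D.
Step 4: cheapest edge leaving the tree is C-D (3); add C.
Step 5: cheapest edge leaving the tree is A-C (1); add A.
Step 6: cheapest edge leaving the tree is C-F (5); add F.
The 5th edge added is A-C.

A-C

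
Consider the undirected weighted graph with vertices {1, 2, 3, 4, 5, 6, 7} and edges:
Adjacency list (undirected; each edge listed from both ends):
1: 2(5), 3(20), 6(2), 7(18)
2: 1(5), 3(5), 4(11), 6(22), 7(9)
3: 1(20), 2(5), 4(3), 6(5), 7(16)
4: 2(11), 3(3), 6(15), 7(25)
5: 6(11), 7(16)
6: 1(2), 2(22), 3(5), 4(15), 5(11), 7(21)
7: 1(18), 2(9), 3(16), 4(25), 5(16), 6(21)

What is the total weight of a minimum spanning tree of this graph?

Prim's algorithm from 1:
Step 1: cheapest edge leaving the tree is 1–6 (2); add 6.
Step 2: cheapest edge leaving the tree is 1–2 (5); add 2.
Step 3: cheapest edge leaving the tree is 2–3 (5); add 3.
Step 4: cheapest edge leaving the tree is 3–4 (3); add 4.
Step 5: cheapest edge leaving the tree is 2–7 (9); add 7.
Step 6: cheapest edge leaving the tree is 5–6 (11); add 5.
MST edges: 1–6, 1–2, 2–3, 3–4, 2–7, 5–6; total weight 2+5+5+3+9+11 = 35.

35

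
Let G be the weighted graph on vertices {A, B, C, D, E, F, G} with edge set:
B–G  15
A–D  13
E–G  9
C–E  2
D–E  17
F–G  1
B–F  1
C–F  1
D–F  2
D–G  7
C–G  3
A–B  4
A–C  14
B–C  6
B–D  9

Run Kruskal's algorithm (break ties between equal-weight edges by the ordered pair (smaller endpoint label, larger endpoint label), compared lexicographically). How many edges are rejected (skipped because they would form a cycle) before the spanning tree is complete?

1

Sort edges by weight, then run Kruskal:
B–F (1): add — endpoints in different components.
C–F (1): add — endpoints in different components.
F–G (1): add — endpoints in different components.
C–E (2): add — endpoints in different components.
D–F (2): add — endpoints in different components.
C–G (3): skip — C and G already connected.
A–B (4): add — endpoints in different components.
Edges rejected before the tree was complete: 1.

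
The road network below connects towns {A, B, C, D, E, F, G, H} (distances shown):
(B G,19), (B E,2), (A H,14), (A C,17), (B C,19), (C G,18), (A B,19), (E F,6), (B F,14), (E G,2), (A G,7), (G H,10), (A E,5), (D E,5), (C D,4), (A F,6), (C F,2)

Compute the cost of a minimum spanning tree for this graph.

Prim, starting at G.
Step 1: cheapest edge leaving the tree is E G (2); add E.
Step 2: cheapest edge leaving the tree is B E (2); add B.
Step 3: cheapest edge leaving the tree is A E (5); add A.
Step 4: cheapest edge leaving the tree is D E (5); add D.
Step 5: cheapest edge leaving the tree is C D (4); add C.
Step 6: cheapest edge leaving the tree is C F (2); add F.
Step 7: cheapest edge leaving the tree is G H (10); add H.
MST edges: E G, B E, A E, D E, C D, C F, G H; total weight 2+2+5+5+4+2+10 = 30.

30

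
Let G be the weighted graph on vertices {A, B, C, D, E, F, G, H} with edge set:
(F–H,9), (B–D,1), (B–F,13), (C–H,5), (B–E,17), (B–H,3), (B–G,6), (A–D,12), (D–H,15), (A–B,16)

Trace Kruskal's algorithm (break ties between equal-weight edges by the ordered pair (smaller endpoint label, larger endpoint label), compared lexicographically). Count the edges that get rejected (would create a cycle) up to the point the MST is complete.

3

Sort edges by weight, then run Kruskal:
B–D (1): add — endpoints in different components.
B–H (3): add — endpoints in different components.
C–H (5): add — endpoints in different components.
B–G (6): add — endpoints in different components.
F–H (9): add — endpoints in different components.
A–D (12): add — endpoints in different components.
B–F (13): skip — B and F already connected.
D–H (15): skip — D and H already connected.
A–B (16): skip — A and B already connected.
B–E (17): add — endpoints in different components.
Edges rejected before the tree was complete: 3.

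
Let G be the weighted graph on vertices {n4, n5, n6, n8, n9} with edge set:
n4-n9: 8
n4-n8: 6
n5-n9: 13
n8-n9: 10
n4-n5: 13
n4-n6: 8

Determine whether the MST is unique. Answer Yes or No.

No

Kruskal: consider edges lightest-first.
n4-n8 (6): add — endpoints in different components.
n4-n6 (8): add — endpoints in different components.
n4-n9 (8): add — endpoints in different components.
n8-n9 (10): skip — n9 and n8 already connected.
n4-n5 (13): add — endpoints in different components.
Non-tree edge n5-n9 has weight 13, equal to the heaviest edge on its tree cycle — swapping gives another MST of the same weight. Not unique.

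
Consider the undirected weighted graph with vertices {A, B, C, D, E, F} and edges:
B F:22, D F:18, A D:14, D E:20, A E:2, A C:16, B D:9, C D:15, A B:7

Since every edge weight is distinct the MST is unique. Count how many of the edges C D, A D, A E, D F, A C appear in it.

Kruskal's algorithm — process edges by increasing weight (ties by edge label):
A E (2): add. Components now {A,E} {B} {C} {D} {F}
A B (7): add. Components now {A,B,E} {C} {D} {F}
B D (9): add. Components now {A,B,D,E} {C} {F}
A D (14): skip — A and D already connected.
C D (15): add. Components now {A,B,C,D,E} {F}
A C (16): skip — A and C already connected.
D F (18): add. Components now {A,B,C,D,E,F}
MST edge set: {A E, A B, B D, C D, D F}.
Of the listed edges, {C D, A E, D F} are in the MST → 3.

3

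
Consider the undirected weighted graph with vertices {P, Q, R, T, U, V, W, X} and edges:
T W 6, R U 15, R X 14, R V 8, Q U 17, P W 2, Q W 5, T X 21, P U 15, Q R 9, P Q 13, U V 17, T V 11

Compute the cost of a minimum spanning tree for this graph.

Prim, starting at U.
Step 1: cheapest edge leaving the tree is P U (15); add P.
Step 2: cheapest edge leaving the tree is P W (2); add W.
Step 3: cheapest edge leaving the tree is Q W (5); add Q.
Step 4: cheapest edge leaving the tree is T W (6); add T.
Step 5: cheapest edge leaving the tree is Q R (9); add R.
Step 6: cheapest edge leaving the tree is R V (8); add V.
Step 7: cheapest edge leaving the tree is R X (14); add X.
MST edges: P U, P W, Q W, T W, Q R, R V, R X; total weight 15+2+5+6+9+8+14 = 59.

59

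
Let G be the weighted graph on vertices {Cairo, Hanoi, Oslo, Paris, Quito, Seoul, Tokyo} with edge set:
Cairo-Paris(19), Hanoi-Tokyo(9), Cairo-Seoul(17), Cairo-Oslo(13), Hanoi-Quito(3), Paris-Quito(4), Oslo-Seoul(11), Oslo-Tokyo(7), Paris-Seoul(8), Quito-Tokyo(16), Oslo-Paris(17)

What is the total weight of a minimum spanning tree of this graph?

Kruskal: consider edges lightest-first.
Hanoi-Quito (3): add — endpoints in different components.
Paris-Quito (4): add — endpoints in different components.
Oslo-Tokyo (7): add — endpoints in different components.
Paris-Seoul (8): add — endpoints in different components.
Hanoi-Tokyo (9): add — endpoints in different components.
Oslo-Seoul (11): skip — Seoul and Oslo already connected.
Cairo-Oslo (13): add — endpoints in different components.
MST edges: Hanoi-Quito, Paris-Quito, Oslo-Tokyo, Paris-Seoul, Hanoi-Tokyo, Cairo-Oslo; total weight 3+4+7+8+9+13 = 44.

44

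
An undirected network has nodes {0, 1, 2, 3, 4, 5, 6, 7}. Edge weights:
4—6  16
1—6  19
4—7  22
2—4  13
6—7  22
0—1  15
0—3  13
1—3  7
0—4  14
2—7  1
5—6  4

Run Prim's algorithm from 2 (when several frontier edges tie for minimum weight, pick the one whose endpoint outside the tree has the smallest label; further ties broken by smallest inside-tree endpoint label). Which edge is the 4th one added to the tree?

0-3

Grow the tree from 2 using Prim:
Step 1: frontier [2—7 1, 2—4 13] → take 2—7 (1); add 7.
Step 2: frontier [2—4 13, 4—7 22, 6—7 22] → take 2—4 (13); add 4.
Step 3: frontier [0—4 14, 4—6 16, 6—7 22] → take 0—4 (14); add 0.
Step 4: frontier [0—3 13, 0—1 15, 4—6 16, 6—7 22] → take 0—3 (13); add 3.
Step 5: frontier [0—1 15, 1—3 7, 4—6 16, 6—7 22] → take 1—3 (7); add 1.
Step 6: frontier [1—6 19, 4—6 16, 6—7 22] → take 4—6 (16); add 6.
Step 7: frontier [5—6 4] → take 5—6 (4); add 5.
The 4th edge added is 0—3.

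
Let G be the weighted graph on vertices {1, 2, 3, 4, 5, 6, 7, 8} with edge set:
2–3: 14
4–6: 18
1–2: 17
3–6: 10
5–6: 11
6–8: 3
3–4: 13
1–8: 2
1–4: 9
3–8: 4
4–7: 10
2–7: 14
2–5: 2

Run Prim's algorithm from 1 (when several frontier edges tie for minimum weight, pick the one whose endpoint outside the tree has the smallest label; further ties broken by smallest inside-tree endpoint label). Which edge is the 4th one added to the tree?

1-4

Prim, starting at 1.
Step 1: cheapest edge leaving the tree is 1–8 (2); add 8.
Step 2: cheapest edge leaving the tree is 6–8 (3); add 6.
Step 3: cheapest edge leaving the tree is 3–8 (4); add 3.
Step 4: cheapest edge leaving the tree is 1–4 (9); add 4.
Step 5: cheapest edge leaving the tree is 4–7 (10); add 7.
Step 6: cheapest edge leaving the tree is 5–6 (11); add 5.
Step 7: cheapest edge leaving the tree is 2–5 (2); add 2.
The 4th edge added is 1–4.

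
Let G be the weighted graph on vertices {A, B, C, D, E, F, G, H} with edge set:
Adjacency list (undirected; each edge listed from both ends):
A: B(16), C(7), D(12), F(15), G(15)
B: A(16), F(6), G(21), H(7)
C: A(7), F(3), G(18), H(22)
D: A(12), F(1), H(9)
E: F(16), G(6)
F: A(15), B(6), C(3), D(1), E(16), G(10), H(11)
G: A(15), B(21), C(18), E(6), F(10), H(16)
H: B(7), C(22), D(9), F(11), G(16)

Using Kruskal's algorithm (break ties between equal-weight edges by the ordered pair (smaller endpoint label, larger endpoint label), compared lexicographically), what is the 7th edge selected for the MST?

Sort edges by weight, then run Kruskal:
D F (1): add — endpoints in different components.
C F (3): add — endpoints in different components.
B F (6): add — endpoints in different components.
E G (6): add — endpoints in different components.
A C (7): add — endpoints in different components.
B H (7): add — endpoints in different components.
D H (9): skip — D and H already connected.
F G (10): add — endpoints in different components.
The 7th edge added is F G.

F-G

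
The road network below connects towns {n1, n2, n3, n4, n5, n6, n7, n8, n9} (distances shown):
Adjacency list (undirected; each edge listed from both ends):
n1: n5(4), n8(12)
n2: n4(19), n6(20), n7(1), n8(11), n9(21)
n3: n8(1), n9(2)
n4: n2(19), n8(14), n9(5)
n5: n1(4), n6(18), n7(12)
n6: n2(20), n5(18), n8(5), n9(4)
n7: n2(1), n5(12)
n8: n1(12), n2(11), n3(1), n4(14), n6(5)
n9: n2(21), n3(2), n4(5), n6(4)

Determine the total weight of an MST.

Prim's algorithm from n2:
Step 1: cheapest edge leaving the tree is n2 n7 (1); add n7.
Step 2: cheapest edge leaving the tree is n2 n8 (11); add n8.
Step 3: cheapest edge leaving the tree is n3 n8 (1); add n3.
Step 4: cheapest edge leaving the tree is n3 n9 (2); add n9.
Step 5: cheapest edge leaving the tree is n6 n9 (4); add n6.
Step 6: cheapest edge leaving the tree is n4 n9 (5); add n4.
Step 7: cheapest edge leaving the tree is n1 n8 (12); add n1.
Step 8: cheapest edge leaving the tree is n1 n5 (4); add n5.
MST edges: n2 n7, n2 n8, n3 n8, n3 n9, n6 n9, n4 n9, n1 n8, n1 n5; total weight 1+11+1+2+4+5+12+4 = 40.

40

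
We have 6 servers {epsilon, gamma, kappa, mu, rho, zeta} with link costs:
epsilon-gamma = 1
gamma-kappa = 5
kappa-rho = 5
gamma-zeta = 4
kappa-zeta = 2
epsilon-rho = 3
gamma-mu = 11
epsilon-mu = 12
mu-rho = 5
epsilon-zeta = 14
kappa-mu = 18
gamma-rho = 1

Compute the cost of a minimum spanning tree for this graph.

Sort edges by weight, then run Kruskal:
epsilon-gamma (1): add — endpoints in different components.
gamma-rho (1): add — endpoints in different components.
kappa-zeta (2): add — endpoints in different components.
epsilon-rho (3): skip — epsilon and rho already connected.
gamma-zeta (4): add — endpoints in different components.
gamma-kappa (5): skip — gamma and kappa already connected.
kappa-rho (5): skip — kappa and rho already connected.
mu-rho (5): add — endpoints in different components.
MST edges: epsilon-gamma, gamma-rho, kappa-zeta, gamma-zeta, mu-rho; total weight 1+1+2+4+5 = 13.

13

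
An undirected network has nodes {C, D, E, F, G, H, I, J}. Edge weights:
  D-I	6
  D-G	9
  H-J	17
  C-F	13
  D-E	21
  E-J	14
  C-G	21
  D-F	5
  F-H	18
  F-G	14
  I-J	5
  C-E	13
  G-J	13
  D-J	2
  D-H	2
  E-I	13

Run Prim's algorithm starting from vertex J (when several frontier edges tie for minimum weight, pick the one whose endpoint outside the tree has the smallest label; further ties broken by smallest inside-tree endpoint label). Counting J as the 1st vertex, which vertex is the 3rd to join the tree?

H

Grow the tree from J using Prim:
Step 1: cheapest edge leaving the tree is D-J (2); add D.
Step 2: cheapest edge leaving the tree is D-H (2); add H.
Step 3: cheapest edge leaving the tree is D-F (5); add F.
Step 4: cheapest edge leaving the tree is I-J (5); add I.
Step 5: cheapest edge leaving the tree is D-G (9); add G.
Step 6: cheapest edge leaving the tree is C-F (13); add C.
Step 7: cheapest edge leaving the tree is C-E (13); add E.
Vertex order: J, D, H, F, I, G, C, E. The 3rd vertex is H.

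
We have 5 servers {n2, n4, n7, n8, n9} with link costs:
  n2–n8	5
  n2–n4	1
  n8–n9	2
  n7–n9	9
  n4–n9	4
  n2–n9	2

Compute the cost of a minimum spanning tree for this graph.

14

Prim, starting at n8.
Step 1: cheapest edge leaving the tree is n8–n9 (2); add n9.
Step 2: cheapest edge leaving the tree is n2–n9 (2); add n2.
Step 3: cheapest edge leaving the tree is n2–n4 (1); add n4.
Step 4: cheapest edge leaving the tree is n7–n9 (9); add n7.
MST edges: n8–n9, n2–n9, n2–n4, n7–n9; total weight 2+2+1+9 = 14.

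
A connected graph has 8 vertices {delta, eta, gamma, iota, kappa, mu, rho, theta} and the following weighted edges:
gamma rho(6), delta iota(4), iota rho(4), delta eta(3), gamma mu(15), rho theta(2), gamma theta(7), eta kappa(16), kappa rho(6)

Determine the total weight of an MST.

40

Prim's algorithm from theta:
Step 1: cheapest edge leaving the tree is rho theta (2); add rho.
Step 2: cheapest edge leaving the tree is iota rho (4); add iota.
Step 3: cheapest edge leaving the tree is delta iota (4); add delta.
Step 4: cheapest edge leaving the tree is delta eta (3); add eta.
Step 5: cheapest edge leaving the tree is gamma rho (6); add gamma.
Step 6: cheapest edge leaving the tree is kappa rho (6); add kappa.
Step 7: cheapest edge leaving the tree is gamma mu (15); add mu.
MST edges: rho theta, iota rho, delta iota, delta eta, gamma rho, kappa rho, gamma mu; total weight 2+4+4+3+6+6+15 = 40.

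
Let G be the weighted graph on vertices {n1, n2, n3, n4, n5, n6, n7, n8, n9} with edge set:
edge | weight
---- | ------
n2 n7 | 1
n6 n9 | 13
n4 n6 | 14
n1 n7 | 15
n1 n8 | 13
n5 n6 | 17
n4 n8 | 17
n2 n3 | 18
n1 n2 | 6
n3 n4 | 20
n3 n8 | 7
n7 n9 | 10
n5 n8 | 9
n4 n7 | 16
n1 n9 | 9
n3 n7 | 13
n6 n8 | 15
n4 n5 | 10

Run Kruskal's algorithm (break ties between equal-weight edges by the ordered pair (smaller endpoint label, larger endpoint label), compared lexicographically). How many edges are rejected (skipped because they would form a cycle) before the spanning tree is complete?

2

Sort edges by weight, then run Kruskal:
n2 n7 (1): add — endpoints in different components.
n1 n2 (6): add — endpoints in different components.
n3 n8 (7): add — endpoints in different components.
n1 n9 (9): add — endpoints in different components.
n5 n8 (9): add — endpoints in different components.
n4 n5 (10): add — endpoints in different components.
n7 n9 (10): skip — n7 and n9 already connected.
n1 n8 (13): add — endpoints in different components.
n3 n7 (13): skip — n7 and n3 already connected.
n6 n9 (13): add — endpoints in different components.
Edges rejected before the tree was complete: 2.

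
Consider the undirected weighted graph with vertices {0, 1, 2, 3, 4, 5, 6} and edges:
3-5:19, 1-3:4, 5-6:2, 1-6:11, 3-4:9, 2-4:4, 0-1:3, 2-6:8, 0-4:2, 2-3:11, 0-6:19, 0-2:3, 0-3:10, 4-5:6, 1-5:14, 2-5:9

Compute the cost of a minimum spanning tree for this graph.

20

Kruskal's algorithm — process edges by increasing weight (ties by edge label):
0-4 (2): add. Components now {0,4} {1} {2} {3} {5} {6}
5-6 (2): add. Components now {0,4} {1} {2} {3} {5,6}
0-1 (3): add. Components now {0,1,4} {2} {3} {5,6}
0-2 (3): add. Components now {0,1,2,4} {3} {5,6}
1-3 (4): add. Components now {0,1,2,3,4} {5,6}
2-4 (4): skip — 2 and 4 already connected.
4-5 (6): add. Components now {0,1,2,3,4,5,6}
MST edges: 0-4, 5-6, 0-1, 0-2, 1-3, 4-5; total weight 2+2+3+3+4+6 = 20.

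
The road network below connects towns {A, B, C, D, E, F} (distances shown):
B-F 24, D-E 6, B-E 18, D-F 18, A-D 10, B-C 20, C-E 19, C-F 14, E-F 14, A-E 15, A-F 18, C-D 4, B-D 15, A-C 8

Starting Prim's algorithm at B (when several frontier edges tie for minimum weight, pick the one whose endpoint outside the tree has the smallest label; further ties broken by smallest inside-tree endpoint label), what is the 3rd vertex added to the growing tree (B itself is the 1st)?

C

Grow the tree from B using Prim:
Step 1: frontier [B-D 15, B-E 18, B-C 20, B-F 24] → take B-D (15); add D.
Step 2: frontier [B-E 18, B-C 20, B-F 24, C-D 4, D-E 6, A-D 10, D-F 18] → take C-D (4); add C.
Step 3: frontier [B-E 18, B-F 24, A-C 8, C-F 14, C-E 19, D-E 6, A-D 10, D-F 18] → take D-E (6); add E.
Step 4: frontier [B-F 24, A-C 8, C-F 14, A-D 10, D-F 18, E-F 14, A-E 15] → take A-C (8); add A.
Step 5: frontier [A-F 18, B-F 24, C-F 14, D-F 18, E-F 14] → take C-F (14); add F.
Vertex order: B, D, C, E, A, F. The 3rd vertex is C.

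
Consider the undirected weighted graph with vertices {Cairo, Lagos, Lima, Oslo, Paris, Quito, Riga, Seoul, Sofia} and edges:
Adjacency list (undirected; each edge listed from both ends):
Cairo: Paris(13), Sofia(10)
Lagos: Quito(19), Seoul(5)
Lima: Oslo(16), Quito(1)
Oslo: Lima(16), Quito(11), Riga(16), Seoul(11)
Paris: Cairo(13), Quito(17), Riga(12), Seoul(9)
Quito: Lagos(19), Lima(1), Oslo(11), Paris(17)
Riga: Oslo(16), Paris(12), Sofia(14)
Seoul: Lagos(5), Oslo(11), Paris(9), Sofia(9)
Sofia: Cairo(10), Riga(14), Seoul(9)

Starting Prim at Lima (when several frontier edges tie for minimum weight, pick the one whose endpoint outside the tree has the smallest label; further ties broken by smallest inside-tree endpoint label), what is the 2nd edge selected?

Prim, starting at Lima.
Step 1: cheapest edge leaving the tree is Lima–Quito (1); add Quito.
Step 2: cheapest edge leaving the tree is Oslo–Quito (11); add Oslo.
Step 3: cheapest edge leaving the tree is Oslo–Seoul (11); add Seoul.
Step 4: cheapest edge leaving the tree is Lagos–Seoul (5); add Lagos.
Step 5: cheapest edge leaving the tree is Paris–Seoul (9); add Paris.
Step 6: cheapest edge leaving the tree is Seoul–Sofia (9); add Sofia.
Step 7: cheapest edge leaving the tree is Cairo–Sofia (10); add Cairo.
Step 8: cheapest edge leaving the tree is Paris–Riga (12); add Riga.
The 2nd edge added is Oslo–Quito.

Oslo-Quito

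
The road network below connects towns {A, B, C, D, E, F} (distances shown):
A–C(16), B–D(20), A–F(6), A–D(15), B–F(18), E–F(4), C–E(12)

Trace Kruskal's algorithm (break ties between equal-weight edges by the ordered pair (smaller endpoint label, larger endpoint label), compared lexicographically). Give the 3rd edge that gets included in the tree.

Kruskal's algorithm — process edges by increasing weight (ties by edge label):
E–F (4): add. Components now {A} {B} {C} {D} {E,F}
A–F (6): add. Components now {A,E,F} {B} {C} {D}
C–E (12): add. Components now {A,C,E,F} {B} {D}
A–D (15): add. Components now {A,C,D,E,F} {B}
A–C (16): skip — A and C already connected.
B–F (18): add. Components now {A,B,C,D,E,F}
The 3rd edge added is C–E.

C-E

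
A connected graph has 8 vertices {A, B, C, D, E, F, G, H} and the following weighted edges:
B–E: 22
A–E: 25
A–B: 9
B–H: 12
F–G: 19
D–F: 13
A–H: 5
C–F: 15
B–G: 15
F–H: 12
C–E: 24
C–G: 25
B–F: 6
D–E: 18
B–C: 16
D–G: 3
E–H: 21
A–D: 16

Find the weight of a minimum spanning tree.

69

Kruskal's algorithm — process edges by increasing weight (ties by edge label):
D–G (3): add — endpoints in different components.
A–H (5): add — endpoints in different components.
B–F (6): add — endpoints in different components.
A–B (9): add — endpoints in different components.
B–H (12): skip — B and H already connected.
F–H (12): skip — F and H already connected.
D–F (13): add — endpoints in different components.
B–G (15): skip — B and G already connected.
C–F (15): add — endpoints in different components.
A–D (16): skip — A and D already connected.
B–C (16): skip — B and C already connected.
D–E (18): add — endpoints in different components.
MST edges: D–G, A–H, B–F, A–B, D–F, C–F, D–E; total weight 3+5+6+9+13+15+18 = 69.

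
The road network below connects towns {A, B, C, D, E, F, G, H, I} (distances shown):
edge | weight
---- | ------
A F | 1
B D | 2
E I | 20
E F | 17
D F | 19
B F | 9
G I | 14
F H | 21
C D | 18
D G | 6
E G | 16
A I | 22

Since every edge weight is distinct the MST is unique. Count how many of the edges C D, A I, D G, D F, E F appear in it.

Kruskal: consider edges lightest-first.
A F (1): add — endpoints in different components.
B D (2): add — endpoints in different components.
D G (6): add — endpoints in different components.
B F (9): add — endpoints in different components.
G I (14): add — endpoints in different components.
E G (16): add — endpoints in different components.
E F (17): skip — E and F already connected.
C D (18): add — endpoints in different components.
D F (19): skip — D and F already connected.
E I (20): skip — E and I already connected.
F H (21): add — endpoints in different components.
MST edge set: {A F, B D, D G, B F, G I, E G, C D, F H}.
Of the listed edges, {C D, D G} are in the MST → 2.

2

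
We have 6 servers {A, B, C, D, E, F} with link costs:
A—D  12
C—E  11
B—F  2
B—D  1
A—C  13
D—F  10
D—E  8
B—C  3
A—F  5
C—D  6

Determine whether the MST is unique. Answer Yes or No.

Yes

Sort edges by weight, then run Kruskal:
B—D (1): add. Components now {A} {B,D} {C} {E} {F}
B—F (2): add. Components now {A} {B,D,F} {C} {E}
B—C (3): add. Components now {A} {B,C,D,F} {E}
A—F (5): add. Components now {A,B,C,D,F} {E}
C—D (6): skip — C and D already connected.
D—E (8): add. Components now {A,B,C,D,E,F}
Every non-tree edge has weight strictly greater than the heaviest edge on the tree path between its endpoints, so the MST is unique.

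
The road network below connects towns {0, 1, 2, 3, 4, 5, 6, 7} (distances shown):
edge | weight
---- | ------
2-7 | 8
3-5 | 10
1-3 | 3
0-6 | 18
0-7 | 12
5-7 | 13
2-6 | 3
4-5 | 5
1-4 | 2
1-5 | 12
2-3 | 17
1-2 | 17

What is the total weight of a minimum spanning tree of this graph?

46

Kruskal's algorithm — process edges by increasing weight (ties by edge label):
1-4 (2): add — endpoints in different components.
1-3 (3): add — endpoints in different components.
2-6 (3): add — endpoints in different components.
4-5 (5): add — endpoints in different components.
2-7 (8): add — endpoints in different components.
3-5 (10): skip — 3 and 5 already connected.
0-7 (12): add — endpoints in different components.
1-5 (12): skip — 1 and 5 already connected.
5-7 (13): add — endpoints in different components.
MST edges: 1-4, 1-3, 2-6, 4-5, 2-7, 0-7, 5-7; total weight 2+3+3+5+8+12+13 = 46.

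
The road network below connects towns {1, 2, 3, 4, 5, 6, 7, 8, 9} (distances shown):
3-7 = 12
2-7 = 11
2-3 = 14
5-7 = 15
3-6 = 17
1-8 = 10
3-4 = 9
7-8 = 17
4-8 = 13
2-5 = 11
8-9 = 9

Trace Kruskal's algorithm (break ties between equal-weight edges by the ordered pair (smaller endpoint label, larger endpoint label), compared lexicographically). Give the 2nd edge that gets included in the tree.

Kruskal: consider edges lightest-first.
3-4 (9): add — endpoints in different components.
8-9 (9): add — endpoints in different components.
1-8 (10): add — endpoints in different components.
2-5 (11): add — endpoints in different components.
2-7 (11): add — endpoints in different components.
3-7 (12): add — endpoints in different components.
4-8 (13): add — endpoints in different components.
2-3 (14): skip — 2 and 3 already connected.
5-7 (15): skip — 5 and 7 already connected.
3-6 (17): add — endpoints in different components.
The 2nd edge added is 8-9.

8-9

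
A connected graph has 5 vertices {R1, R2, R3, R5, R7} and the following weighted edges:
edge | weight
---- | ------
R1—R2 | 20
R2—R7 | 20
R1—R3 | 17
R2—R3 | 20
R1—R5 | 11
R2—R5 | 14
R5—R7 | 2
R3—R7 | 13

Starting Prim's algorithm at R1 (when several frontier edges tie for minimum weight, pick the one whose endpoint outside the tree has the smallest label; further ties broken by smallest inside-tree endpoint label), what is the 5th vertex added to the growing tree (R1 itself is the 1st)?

R2

Prim's algorithm from R1:
Step 1: frontier [R1—R5 11, R1—R3 17, R1—R2 20] → take R1—R5 (11); add R5.
Step 2: frontier [R1—R3 17, R1—R2 20, R5—R7 2, R2—R5 14] → take R5—R7 (2); add R7.
Step 3: frontier [R1—R3 17, R1—R2 20, R2—R5 14, R3—R7 13, R2—R7 20] → take R3—R7 (13); add R3.
Step 4: frontier [R1—R2 20, R2—R3 20, R2—R5 14, R2—R7 20] → take R2—R5 (14); add R2.
Vertex order: R1, R5, R7, R3, R2. The 5th vertex is R2.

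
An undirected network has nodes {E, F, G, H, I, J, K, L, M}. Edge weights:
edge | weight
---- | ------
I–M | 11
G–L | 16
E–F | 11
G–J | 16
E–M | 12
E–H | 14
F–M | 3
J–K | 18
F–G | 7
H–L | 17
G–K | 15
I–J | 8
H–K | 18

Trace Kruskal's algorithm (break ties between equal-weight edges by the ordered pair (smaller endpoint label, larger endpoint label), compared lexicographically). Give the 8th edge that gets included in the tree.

Sort edges by weight, then run Kruskal:
F–M (3): add — endpoints in different components.
F–G (7): add — endpoints in different components.
I–J (8): add — endpoints in different components.
E–F (11): add — endpoints in different components.
I–M (11): add — endpoints in different components.
E–M (12): skip — E and M already connected.
E–H (14): add — endpoints in different components.
G–K (15): add — endpoints in different components.
G–J (16): skip — G and J already connected.
G–L (16): add — endpoints in different components.
The 8th edge added is G–L.

G-L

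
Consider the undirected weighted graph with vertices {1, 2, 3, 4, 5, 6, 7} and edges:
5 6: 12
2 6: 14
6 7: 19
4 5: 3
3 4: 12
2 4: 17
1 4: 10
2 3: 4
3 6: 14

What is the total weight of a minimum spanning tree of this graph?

Prim, starting at 3.
Step 1: cheapest edge leaving the tree is 2 3 (4); add 2.
Step 2: cheapest edge leaving the tree is 3 4 (12); add 4.
Step 3: cheapest edge leaving the tree is 4 5 (3); add 5.
Step 4: cheapest edge leaving the tree is 1 4 (10); add 1.
Step 5: cheapest edge leaving the tree is 5 6 (12); add 6.
Step 6: cheapest edge leaving the tree is 6 7 (19); add 7.
MST edges: 2 3, 3 4, 4 5, 1 4, 5 6, 6 7; total weight 4+12+3+10+12+19 = 60.

60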